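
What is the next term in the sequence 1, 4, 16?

Ratios: 4 / 1 = 4.0
This is a geometric sequence with common ratio r = 4.
Next term = 16 * 4 = 64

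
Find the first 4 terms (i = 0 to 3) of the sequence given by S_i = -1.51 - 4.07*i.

This is an arithmetic sequence.
i=0: S_0 = -1.51 + -4.07*0 = -1.51
i=1: S_1 = -1.51 + -4.07*1 = -5.58
i=2: S_2 = -1.51 + -4.07*2 = -9.65
i=3: S_3 = -1.51 + -4.07*3 = -13.72
The first 4 terms are: [-1.51, -5.58, -9.65, -13.72]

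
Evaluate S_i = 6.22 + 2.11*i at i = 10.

S_10 = 6.22 + 2.11*10 = 6.22 + 21.1 = 27.32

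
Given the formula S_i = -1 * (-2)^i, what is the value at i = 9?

S_9 = -1 * (-2)^9 = -1 * -512 = 512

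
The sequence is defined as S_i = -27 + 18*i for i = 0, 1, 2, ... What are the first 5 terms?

This is an arithmetic sequence.
i=0: S_0 = -27 + 18*0 = -27
i=1: S_1 = -27 + 18*1 = -9
i=2: S_2 = -27 + 18*2 = 9
i=3: S_3 = -27 + 18*3 = 27
i=4: S_4 = -27 + 18*4 = 45
The first 5 terms are: [-27, -9, 9, 27, 45]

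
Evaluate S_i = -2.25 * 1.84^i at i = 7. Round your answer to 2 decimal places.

S_7 = -2.25 * 1.84^7 ≈ -2.25 * 71.4044 ≈ -160.66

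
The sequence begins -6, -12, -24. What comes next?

Ratios: -12 / -6 = 2.0
This is a geometric sequence with common ratio r = 2.
Next term = -24 * 2 = -48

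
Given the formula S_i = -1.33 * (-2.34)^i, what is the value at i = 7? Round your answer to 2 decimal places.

S_7 = -1.33 * (-2.34)^7 ≈ -1.33 * -384.159 ≈ 510.93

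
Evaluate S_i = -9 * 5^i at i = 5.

S_5 = -9 * 5^5 = -9 * 3125 = -28125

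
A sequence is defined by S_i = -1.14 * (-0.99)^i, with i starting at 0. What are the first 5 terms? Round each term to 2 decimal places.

This is a geometric sequence.
i=0: S_0 = -1.14 * (-0.99)^0 = -1.14
i=1: S_1 = -1.14 * (-0.99)^1 ≈ 1.13
i=2: S_2 = -1.14 * (-0.99)^2 ≈ -1.12
i=3: S_3 = -1.14 * (-0.99)^3 ≈ 1.11
i=4: S_4 = -1.14 * (-0.99)^4 ≈ -1.1
The first 5 terms are: [-1.14, 1.13, -1.12, 1.11, -1.1]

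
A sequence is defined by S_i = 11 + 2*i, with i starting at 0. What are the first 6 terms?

This is an arithmetic sequence.
i=0: S_0 = 11 + 2*0 = 11
i=1: S_1 = 11 + 2*1 = 13
i=2: S_2 = 11 + 2*2 = 15
i=3: S_3 = 11 + 2*3 = 17
i=4: S_4 = 11 + 2*4 = 19
i=5: S_5 = 11 + 2*5 = 21
The first 6 terms are: [11, 13, 15, 17, 19, 21]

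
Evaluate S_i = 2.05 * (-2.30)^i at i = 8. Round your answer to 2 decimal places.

S_8 = 2.05 * (-2.3)^8 ≈ 2.05 * 783.1099 ≈ 1605.38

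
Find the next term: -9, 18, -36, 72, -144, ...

Ratios: 18 / -9 = -2.0
This is a geometric sequence with common ratio r = -2.
Next term = -144 * -2 = 288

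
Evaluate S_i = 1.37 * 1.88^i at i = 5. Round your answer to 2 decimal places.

S_5 = 1.37 * 1.88^5 ≈ 1.37 * 23.4849 ≈ 32.17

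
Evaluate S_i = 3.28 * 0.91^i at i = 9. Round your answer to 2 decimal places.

S_9 = 3.28 * 0.91^9 ≈ 3.28 * 0.4279 ≈ 1.4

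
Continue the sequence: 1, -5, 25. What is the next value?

Ratios: -5 / 1 = -5.0
This is a geometric sequence with common ratio r = -5.
Next term = 25 * -5 = -125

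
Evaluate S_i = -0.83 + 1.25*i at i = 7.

S_7 = -0.83 + 1.25*7 = -0.83 + 8.75 = 7.92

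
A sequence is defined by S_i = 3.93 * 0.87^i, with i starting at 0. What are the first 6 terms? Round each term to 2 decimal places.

This is a geometric sequence.
i=0: S_0 = 3.93 * 0.87^0 = 3.93
i=1: S_1 = 3.93 * 0.87^1 ≈ 3.42
i=2: S_2 = 3.93 * 0.87^2 ≈ 2.97
i=3: S_3 = 3.93 * 0.87^3 ≈ 2.59
i=4: S_4 = 3.93 * 0.87^4 ≈ 2.25
i=5: S_5 = 3.93 * 0.87^5 ≈ 1.96
The first 6 terms are: [3.93, 3.42, 2.97, 2.59, 2.25, 1.96]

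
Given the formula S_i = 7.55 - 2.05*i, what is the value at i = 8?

S_8 = 7.55 + -2.05*8 = 7.55 + -16.4 = -8.85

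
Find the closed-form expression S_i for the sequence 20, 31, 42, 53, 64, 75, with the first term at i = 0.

Check differences: 31 - 20 = 11
42 - 31 = 11
Common difference d = 11.
First term a = 20.
Formula: S_i = 20 + 11*i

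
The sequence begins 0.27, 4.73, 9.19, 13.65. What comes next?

Differences: 4.73 - 0.27 = 4.46
This is an arithmetic sequence with common difference d = 4.46.
Next term = 13.65 + 4.46 = 18.11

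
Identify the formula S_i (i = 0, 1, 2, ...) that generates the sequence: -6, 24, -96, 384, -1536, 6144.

Check ratios: 24 / -6 = -4.0
Common ratio r = -4.
First term a = -6.
Formula: S_i = -6 * (-4)^i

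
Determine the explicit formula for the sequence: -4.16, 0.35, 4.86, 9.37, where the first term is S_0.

Check differences: 0.35 - -4.16 = 4.51
4.86 - 0.35 = 4.51
Common difference d = 4.51.
First term a = -4.16.
Formula: S_i = -4.16 + 4.51*i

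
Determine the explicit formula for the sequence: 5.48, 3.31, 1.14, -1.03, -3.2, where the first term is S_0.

Check differences: 3.31 - 5.48 = -2.17
1.14 - 3.31 = -2.17
Common difference d = -2.17.
First term a = 5.48.
Formula: S_i = 5.48 - 2.17*i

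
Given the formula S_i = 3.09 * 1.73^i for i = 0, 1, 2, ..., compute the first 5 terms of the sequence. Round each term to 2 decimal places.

This is a geometric sequence.
i=0: S_0 = 3.09 * 1.73^0 = 3.09
i=1: S_1 = 3.09 * 1.73^1 ≈ 5.35
i=2: S_2 = 3.09 * 1.73^2 ≈ 9.25
i=3: S_3 = 3.09 * 1.73^3 ≈ 16.0
i=4: S_4 = 3.09 * 1.73^4 ≈ 27.68
The first 5 terms are: [3.09, 5.35, 9.25, 16.0, 27.68]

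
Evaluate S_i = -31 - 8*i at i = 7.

S_7 = -31 + -8*7 = -31 + -56 = -87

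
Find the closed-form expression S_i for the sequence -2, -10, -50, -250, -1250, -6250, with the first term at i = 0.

Check ratios: -10 / -2 = 5.0
Common ratio r = 5.
First term a = -2.
Formula: S_i = -2 * 5^i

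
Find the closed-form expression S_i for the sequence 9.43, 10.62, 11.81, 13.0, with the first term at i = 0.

Check differences: 10.62 - 9.43 = 1.19
11.81 - 10.62 = 1.19
Common difference d = 1.19.
First term a = 9.43.
Formula: S_i = 9.43 + 1.19*i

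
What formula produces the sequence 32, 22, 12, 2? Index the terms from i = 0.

Check differences: 22 - 32 = -10
12 - 22 = -10
Common difference d = -10.
First term a = 32.
Formula: S_i = 32 - 10*i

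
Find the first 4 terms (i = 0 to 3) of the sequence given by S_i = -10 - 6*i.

This is an arithmetic sequence.
i=0: S_0 = -10 + -6*0 = -10
i=1: S_1 = -10 + -6*1 = -16
i=2: S_2 = -10 + -6*2 = -22
i=3: S_3 = -10 + -6*3 = -28
The first 4 terms are: [-10, -16, -22, -28]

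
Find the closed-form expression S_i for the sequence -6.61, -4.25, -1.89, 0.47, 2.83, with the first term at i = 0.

Check differences: -4.25 - -6.61 = 2.36
-1.89 - -4.25 = 2.36
Common difference d = 2.36.
First term a = -6.61.
Formula: S_i = -6.61 + 2.36*i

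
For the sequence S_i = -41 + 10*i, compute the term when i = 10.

S_10 = -41 + 10*10 = -41 + 100 = 59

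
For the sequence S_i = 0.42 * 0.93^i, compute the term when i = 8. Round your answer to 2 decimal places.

S_8 = 0.42 * 0.93^8 ≈ 0.42 * 0.5596 ≈ 0.24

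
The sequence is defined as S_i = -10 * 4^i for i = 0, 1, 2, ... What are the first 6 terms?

This is a geometric sequence.
i=0: S_0 = -10 * 4^0 = -10
i=1: S_1 = -10 * 4^1 = -40
i=2: S_2 = -10 * 4^2 = -160
i=3: S_3 = -10 * 4^3 = -640
i=4: S_4 = -10 * 4^4 = -2560
i=5: S_5 = -10 * 4^5 = -10240
The first 6 terms are: [-10, -40, -160, -640, -2560, -10240]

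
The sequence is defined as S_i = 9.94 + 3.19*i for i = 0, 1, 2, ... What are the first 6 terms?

This is an arithmetic sequence.
i=0: S_0 = 9.94 + 3.19*0 = 9.94
i=1: S_1 = 9.94 + 3.19*1 = 13.13
i=2: S_2 = 9.94 + 3.19*2 = 16.32
i=3: S_3 = 9.94 + 3.19*3 = 19.51
i=4: S_4 = 9.94 + 3.19*4 = 22.7
i=5: S_5 = 9.94 + 3.19*5 = 25.89
The first 6 terms are: [9.94, 13.13, 16.32, 19.51, 22.7, 25.89]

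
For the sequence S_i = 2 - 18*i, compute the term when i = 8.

S_8 = 2 + -18*8 = 2 + -144 = -142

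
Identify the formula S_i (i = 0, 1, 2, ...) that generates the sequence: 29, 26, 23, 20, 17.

Check differences: 26 - 29 = -3
23 - 26 = -3
Common difference d = -3.
First term a = 29.
Formula: S_i = 29 - 3*i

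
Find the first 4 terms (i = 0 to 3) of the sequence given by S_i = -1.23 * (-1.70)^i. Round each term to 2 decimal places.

This is a geometric sequence.
i=0: S_0 = -1.23 * (-1.7)^0 = -1.23
i=1: S_1 = -1.23 * (-1.7)^1 ≈ 2.09
i=2: S_2 = -1.23 * (-1.7)^2 ≈ -3.55
i=3: S_3 = -1.23 * (-1.7)^3 ≈ 6.04
The first 4 terms are: [-1.23, 2.09, -3.55, 6.04]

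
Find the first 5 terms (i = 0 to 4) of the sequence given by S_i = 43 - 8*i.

This is an arithmetic sequence.
i=0: S_0 = 43 + -8*0 = 43
i=1: S_1 = 43 + -8*1 = 35
i=2: S_2 = 43 + -8*2 = 27
i=3: S_3 = 43 + -8*3 = 19
i=4: S_4 = 43 + -8*4 = 11
The first 5 terms are: [43, 35, 27, 19, 11]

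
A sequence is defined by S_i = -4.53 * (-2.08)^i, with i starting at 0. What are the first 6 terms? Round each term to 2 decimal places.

This is a geometric sequence.
i=0: S_0 = -4.53 * (-2.08)^0 = -4.53
i=1: S_1 = -4.53 * (-2.08)^1 ≈ 9.42
i=2: S_2 = -4.53 * (-2.08)^2 ≈ -19.6
i=3: S_3 = -4.53 * (-2.08)^3 ≈ 40.77
i=4: S_4 = -4.53 * (-2.08)^4 ≈ -84.79
i=5: S_5 = -4.53 * (-2.08)^5 ≈ 176.37
The first 6 terms are: [-4.53, 9.42, -19.6, 40.77, -84.79, 176.37]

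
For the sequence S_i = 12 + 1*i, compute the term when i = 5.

S_5 = 12 + 1*5 = 12 + 5 = 17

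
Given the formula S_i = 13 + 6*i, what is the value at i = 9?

S_9 = 13 + 6*9 = 13 + 54 = 67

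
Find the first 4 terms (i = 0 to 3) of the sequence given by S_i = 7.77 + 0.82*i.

This is an arithmetic sequence.
i=0: S_0 = 7.77 + 0.82*0 = 7.77
i=1: S_1 = 7.77 + 0.82*1 = 8.59
i=2: S_2 = 7.77 + 0.82*2 = 9.41
i=3: S_3 = 7.77 + 0.82*3 = 10.23
The first 4 terms are: [7.77, 8.59, 9.41, 10.23]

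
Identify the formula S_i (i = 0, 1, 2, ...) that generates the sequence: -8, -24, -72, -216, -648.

Check ratios: -24 / -8 = 3.0
Common ratio r = 3.
First term a = -8.
Formula: S_i = -8 * 3^i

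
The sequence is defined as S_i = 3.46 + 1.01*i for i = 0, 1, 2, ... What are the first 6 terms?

This is an arithmetic sequence.
i=0: S_0 = 3.46 + 1.01*0 = 3.46
i=1: S_1 = 3.46 + 1.01*1 = 4.47
i=2: S_2 = 3.46 + 1.01*2 = 5.48
i=3: S_3 = 3.46 + 1.01*3 = 6.49
i=4: S_4 = 3.46 + 1.01*4 = 7.5
i=5: S_5 = 3.46 + 1.01*5 = 8.51
The first 6 terms are: [3.46, 4.47, 5.48, 6.49, 7.5, 8.51]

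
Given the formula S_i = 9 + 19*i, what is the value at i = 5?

S_5 = 9 + 19*5 = 9 + 95 = 104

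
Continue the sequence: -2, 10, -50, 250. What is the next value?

Ratios: 10 / -2 = -5.0
This is a geometric sequence with common ratio r = -5.
Next term = 250 * -5 = -1250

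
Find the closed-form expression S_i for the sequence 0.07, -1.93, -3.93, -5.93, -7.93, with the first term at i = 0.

Check differences: -1.93 - 0.07 = -2.0
-3.93 - -1.93 = -2.0
Common difference d = -2.0.
First term a = 0.07.
Formula: S_i = 0.07 - 2.00*i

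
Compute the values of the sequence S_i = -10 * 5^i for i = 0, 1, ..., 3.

This is a geometric sequence.
i=0: S_0 = -10 * 5^0 = -10
i=1: S_1 = -10 * 5^1 = -50
i=2: S_2 = -10 * 5^2 = -250
i=3: S_3 = -10 * 5^3 = -1250
The first 4 terms are: [-10, -50, -250, -1250]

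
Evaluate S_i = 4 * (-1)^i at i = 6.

S_6 = 4 * (-1)^6 = 4 * 1 = 4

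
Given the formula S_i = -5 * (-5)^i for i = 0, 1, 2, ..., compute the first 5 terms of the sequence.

This is a geometric sequence.
i=0: S_0 = -5 * (-5)^0 = -5
i=1: S_1 = -5 * (-5)^1 = 25
i=2: S_2 = -5 * (-5)^2 = -125
i=3: S_3 = -5 * (-5)^3 = 625
i=4: S_4 = -5 * (-5)^4 = -3125
The first 5 terms are: [-5, 25, -125, 625, -3125]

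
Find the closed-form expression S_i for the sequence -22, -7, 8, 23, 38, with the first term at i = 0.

Check differences: -7 - -22 = 15
8 - -7 = 15
Common difference d = 15.
First term a = -22.
Formula: S_i = -22 + 15*i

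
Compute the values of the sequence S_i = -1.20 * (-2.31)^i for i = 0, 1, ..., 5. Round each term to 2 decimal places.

This is a geometric sequence.
i=0: S_0 = -1.2 * (-2.31)^0 = -1.2
i=1: S_1 = -1.2 * (-2.31)^1 ≈ 2.77
i=2: S_2 = -1.2 * (-2.31)^2 ≈ -6.4
i=3: S_3 = -1.2 * (-2.31)^3 ≈ 14.79
i=4: S_4 = -1.2 * (-2.31)^4 ≈ -34.17
i=5: S_5 = -1.2 * (-2.31)^5 ≈ 78.93
The first 6 terms are: [-1.2, 2.77, -6.4, 14.79, -34.17, 78.93]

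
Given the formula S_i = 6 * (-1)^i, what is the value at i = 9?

S_9 = 6 * (-1)^9 = 6 * -1 = -6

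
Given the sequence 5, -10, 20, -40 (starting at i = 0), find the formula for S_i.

Check ratios: -10 / 5 = -2.0
Common ratio r = -2.
First term a = 5.
Formula: S_i = 5 * (-2)^i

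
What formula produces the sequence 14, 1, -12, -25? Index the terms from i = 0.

Check differences: 1 - 14 = -13
-12 - 1 = -13
Common difference d = -13.
First term a = 14.
Formula: S_i = 14 - 13*i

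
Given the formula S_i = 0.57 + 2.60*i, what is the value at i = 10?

S_10 = 0.57 + 2.6*10 = 0.57 + 26.0 = 26.57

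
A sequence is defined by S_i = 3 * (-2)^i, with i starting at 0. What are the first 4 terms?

This is a geometric sequence.
i=0: S_0 = 3 * (-2)^0 = 3
i=1: S_1 = 3 * (-2)^1 = -6
i=2: S_2 = 3 * (-2)^2 = 12
i=3: S_3 = 3 * (-2)^3 = -24
The first 4 terms are: [3, -6, 12, -24]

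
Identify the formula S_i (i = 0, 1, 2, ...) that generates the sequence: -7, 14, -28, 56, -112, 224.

Check ratios: 14 / -7 = -2.0
Common ratio r = -2.
First term a = -7.
Formula: S_i = -7 * (-2)^i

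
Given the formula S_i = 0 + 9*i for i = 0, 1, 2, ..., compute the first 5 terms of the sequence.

This is an arithmetic sequence.
i=0: S_0 = 0 + 9*0 = 0
i=1: S_1 = 0 + 9*1 = 9
i=2: S_2 = 0 + 9*2 = 18
i=3: S_3 = 0 + 9*3 = 27
i=4: S_4 = 0 + 9*4 = 36
The first 5 terms are: [0, 9, 18, 27, 36]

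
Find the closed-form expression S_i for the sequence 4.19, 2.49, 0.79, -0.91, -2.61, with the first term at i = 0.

Check differences: 2.49 - 4.19 = -1.7
0.79 - 2.49 = -1.7
Common difference d = -1.7.
First term a = 4.19.
Formula: S_i = 4.19 - 1.70*i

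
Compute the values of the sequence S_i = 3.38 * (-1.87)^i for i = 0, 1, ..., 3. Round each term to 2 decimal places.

This is a geometric sequence.
i=0: S_0 = 3.38 * (-1.87)^0 = 3.38
i=1: S_1 = 3.38 * (-1.87)^1 ≈ -6.32
i=2: S_2 = 3.38 * (-1.87)^2 ≈ 11.82
i=3: S_3 = 3.38 * (-1.87)^3 ≈ -22.1
The first 4 terms are: [3.38, -6.32, 11.82, -22.1]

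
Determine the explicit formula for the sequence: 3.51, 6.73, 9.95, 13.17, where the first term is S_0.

Check differences: 6.73 - 3.51 = 3.22
9.95 - 6.73 = 3.22
Common difference d = 3.22.
First term a = 3.51.
Formula: S_i = 3.51 + 3.22*i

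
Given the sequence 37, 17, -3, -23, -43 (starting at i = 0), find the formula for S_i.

Check differences: 17 - 37 = -20
-3 - 17 = -20
Common difference d = -20.
First term a = 37.
Formula: S_i = 37 - 20*i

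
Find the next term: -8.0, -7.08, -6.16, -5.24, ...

Differences: -7.08 - -8.0 = 0.92
This is an arithmetic sequence with common difference d = 0.92.
Next term = -5.24 + 0.92 = -4.32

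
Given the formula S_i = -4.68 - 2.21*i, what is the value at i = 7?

S_7 = -4.68 + -2.21*7 = -4.68 + -15.47 = -20.15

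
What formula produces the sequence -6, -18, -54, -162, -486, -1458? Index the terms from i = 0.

Check ratios: -18 / -6 = 3.0
Common ratio r = 3.
First term a = -6.
Formula: S_i = -6 * 3^i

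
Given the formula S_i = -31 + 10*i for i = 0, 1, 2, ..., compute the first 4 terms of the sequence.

This is an arithmetic sequence.
i=0: S_0 = -31 + 10*0 = -31
i=1: S_1 = -31 + 10*1 = -21
i=2: S_2 = -31 + 10*2 = -11
i=3: S_3 = -31 + 10*3 = -1
The first 4 terms are: [-31, -21, -11, -1]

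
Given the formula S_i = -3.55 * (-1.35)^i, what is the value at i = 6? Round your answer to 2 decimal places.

S_6 = -3.55 * (-1.35)^6 ≈ -3.55 * 6.0534 ≈ -21.49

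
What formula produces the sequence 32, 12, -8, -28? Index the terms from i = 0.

Check differences: 12 - 32 = -20
-8 - 12 = -20
Common difference d = -20.
First term a = 32.
Formula: S_i = 32 - 20*i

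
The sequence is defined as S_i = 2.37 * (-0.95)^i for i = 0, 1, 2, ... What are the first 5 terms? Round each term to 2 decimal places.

This is a geometric sequence.
i=0: S_0 = 2.37 * (-0.95)^0 = 2.37
i=1: S_1 = 2.37 * (-0.95)^1 ≈ -2.25
i=2: S_2 = 2.37 * (-0.95)^2 ≈ 2.14
i=3: S_3 = 2.37 * (-0.95)^3 ≈ -2.03
i=4: S_4 = 2.37 * (-0.95)^4 ≈ 1.93
The first 5 terms are: [2.37, -2.25, 2.14, -2.03, 1.93]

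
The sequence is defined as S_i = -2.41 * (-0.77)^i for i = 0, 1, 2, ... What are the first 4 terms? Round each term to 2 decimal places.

This is a geometric sequence.
i=0: S_0 = -2.41 * (-0.77)^0 = -2.41
i=1: S_1 = -2.41 * (-0.77)^1 ≈ 1.86
i=2: S_2 = -2.41 * (-0.77)^2 ≈ -1.43
i=3: S_3 = -2.41 * (-0.77)^3 ≈ 1.1
The first 4 terms are: [-2.41, 1.86, -1.43, 1.1]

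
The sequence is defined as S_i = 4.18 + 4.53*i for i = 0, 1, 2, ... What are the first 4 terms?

This is an arithmetic sequence.
i=0: S_0 = 4.18 + 4.53*0 = 4.18
i=1: S_1 = 4.18 + 4.53*1 = 8.71
i=2: S_2 = 4.18 + 4.53*2 = 13.24
i=3: S_3 = 4.18 + 4.53*3 = 17.77
The first 4 terms are: [4.18, 8.71, 13.24, 17.77]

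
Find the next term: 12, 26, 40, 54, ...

Differences: 26 - 12 = 14
This is an arithmetic sequence with common difference d = 14.
Next term = 54 + 14 = 68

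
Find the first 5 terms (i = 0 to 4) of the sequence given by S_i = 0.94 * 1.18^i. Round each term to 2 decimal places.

This is a geometric sequence.
i=0: S_0 = 0.94 * 1.18^0 = 0.94
i=1: S_1 = 0.94 * 1.18^1 ≈ 1.11
i=2: S_2 = 0.94 * 1.18^2 ≈ 1.31
i=3: S_3 = 0.94 * 1.18^3 ≈ 1.54
i=4: S_4 = 0.94 * 1.18^4 ≈ 1.82
The first 5 terms are: [0.94, 1.11, 1.31, 1.54, 1.82]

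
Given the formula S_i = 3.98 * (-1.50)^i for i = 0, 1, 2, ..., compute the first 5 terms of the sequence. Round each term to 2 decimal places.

This is a geometric sequence.
i=0: S_0 = 3.98 * (-1.5)^0 = 3.98
i=1: S_1 = 3.98 * (-1.5)^1 = -5.97
i=2: S_2 = 3.98 * (-1.5)^2 ≈ 8.96
i=3: S_3 = 3.98 * (-1.5)^3 ≈ -13.43
i=4: S_4 = 3.98 * (-1.5)^4 ≈ 20.15
The first 5 terms are: [3.98, -5.97, 8.96, -13.43, 20.15]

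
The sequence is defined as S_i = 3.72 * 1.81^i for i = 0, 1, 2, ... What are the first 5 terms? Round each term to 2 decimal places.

This is a geometric sequence.
i=0: S_0 = 3.72 * 1.81^0 = 3.72
i=1: S_1 = 3.72 * 1.81^1 ≈ 6.73
i=2: S_2 = 3.72 * 1.81^2 ≈ 12.19
i=3: S_3 = 3.72 * 1.81^3 ≈ 22.06
i=4: S_4 = 3.72 * 1.81^4 ≈ 39.93
The first 5 terms are: [3.72, 6.73, 12.19, 22.06, 39.93]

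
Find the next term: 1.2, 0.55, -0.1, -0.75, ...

Differences: 0.55 - 1.2 = -0.65
This is an arithmetic sequence with common difference d = -0.65.
Next term = -0.75 + -0.65 = -1.4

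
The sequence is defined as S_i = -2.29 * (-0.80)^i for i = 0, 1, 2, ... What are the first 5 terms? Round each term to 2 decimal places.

This is a geometric sequence.
i=0: S_0 = -2.29 * (-0.8)^0 = -2.29
i=1: S_1 = -2.29 * (-0.8)^1 ≈ 1.83
i=2: S_2 = -2.29 * (-0.8)^2 ≈ -1.47
i=3: S_3 = -2.29 * (-0.8)^3 ≈ 1.17
i=4: S_4 = -2.29 * (-0.8)^4 ≈ -0.94
The first 5 terms are: [-2.29, 1.83, -1.47, 1.17, -0.94]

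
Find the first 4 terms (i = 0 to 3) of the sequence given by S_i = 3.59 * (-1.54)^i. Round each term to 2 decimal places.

This is a geometric sequence.
i=0: S_0 = 3.59 * (-1.54)^0 = 3.59
i=1: S_1 = 3.59 * (-1.54)^1 ≈ -5.53
i=2: S_2 = 3.59 * (-1.54)^2 ≈ 8.51
i=3: S_3 = 3.59 * (-1.54)^3 ≈ -13.11
The first 4 terms are: [3.59, -5.53, 8.51, -13.11]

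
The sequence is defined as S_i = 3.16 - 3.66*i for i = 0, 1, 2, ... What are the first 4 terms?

This is an arithmetic sequence.
i=0: S_0 = 3.16 + -3.66*0 = 3.16
i=1: S_1 = 3.16 + -3.66*1 = -0.5
i=2: S_2 = 3.16 + -3.66*2 = -4.16
i=3: S_3 = 3.16 + -3.66*3 = -7.82
The first 4 terms are: [3.16, -0.5, -4.16, -7.82]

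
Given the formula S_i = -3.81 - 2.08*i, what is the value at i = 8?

S_8 = -3.81 + -2.08*8 = -3.81 + -16.64 = -20.45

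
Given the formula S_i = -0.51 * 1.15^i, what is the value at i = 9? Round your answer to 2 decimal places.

S_9 = -0.51 * 1.15^9 ≈ -0.51 * 3.5179 ≈ -1.79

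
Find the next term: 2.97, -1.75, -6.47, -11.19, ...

Differences: -1.75 - 2.97 = -4.72
This is an arithmetic sequence with common difference d = -4.72.
Next term = -11.19 + -4.72 = -15.91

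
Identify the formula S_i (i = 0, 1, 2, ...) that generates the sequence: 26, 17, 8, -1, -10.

Check differences: 17 - 26 = -9
8 - 17 = -9
Common difference d = -9.
First term a = 26.
Formula: S_i = 26 - 9*i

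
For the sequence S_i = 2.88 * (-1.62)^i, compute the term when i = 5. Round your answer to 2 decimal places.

S_5 = 2.88 * (-1.62)^5 ≈ 2.88 * -11.1577 ≈ -32.13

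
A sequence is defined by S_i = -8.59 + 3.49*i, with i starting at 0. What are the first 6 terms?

This is an arithmetic sequence.
i=0: S_0 = -8.59 + 3.49*0 = -8.59
i=1: S_1 = -8.59 + 3.49*1 = -5.1
i=2: S_2 = -8.59 + 3.49*2 = -1.61
i=3: S_3 = -8.59 + 3.49*3 = 1.88
i=4: S_4 = -8.59 + 3.49*4 = 5.37
i=5: S_5 = -8.59 + 3.49*5 = 8.86
The first 6 terms are: [-8.59, -5.1, -1.61, 1.88, 5.37, 8.86]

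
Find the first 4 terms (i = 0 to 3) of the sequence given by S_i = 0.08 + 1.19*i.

This is an arithmetic sequence.
i=0: S_0 = 0.08 + 1.19*0 = 0.08
i=1: S_1 = 0.08 + 1.19*1 = 1.27
i=2: S_2 = 0.08 + 1.19*2 = 2.46
i=3: S_3 = 0.08 + 1.19*3 = 3.65
The first 4 terms are: [0.08, 1.27, 2.46, 3.65]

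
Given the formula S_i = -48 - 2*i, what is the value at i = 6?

S_6 = -48 + -2*6 = -48 + -12 = -60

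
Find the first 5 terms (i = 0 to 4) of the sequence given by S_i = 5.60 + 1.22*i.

This is an arithmetic sequence.
i=0: S_0 = 5.6 + 1.22*0 = 5.6
i=1: S_1 = 5.6 + 1.22*1 = 6.82
i=2: S_2 = 5.6 + 1.22*2 = 8.04
i=3: S_3 = 5.6 + 1.22*3 = 9.26
i=4: S_4 = 5.6 + 1.22*4 = 10.48
The first 5 terms are: [5.6, 6.82, 8.04, 9.26, 10.48]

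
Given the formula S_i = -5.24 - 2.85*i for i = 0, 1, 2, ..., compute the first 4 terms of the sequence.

This is an arithmetic sequence.
i=0: S_0 = -5.24 + -2.85*0 = -5.24
i=1: S_1 = -5.24 + -2.85*1 = -8.09
i=2: S_2 = -5.24 + -2.85*2 = -10.94
i=3: S_3 = -5.24 + -2.85*3 = -13.79
The first 4 terms are: [-5.24, -8.09, -10.94, -13.79]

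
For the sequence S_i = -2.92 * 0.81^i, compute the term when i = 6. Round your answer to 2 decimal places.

S_6 = -2.92 * 0.81^6 ≈ -2.92 * 0.2824 ≈ -0.82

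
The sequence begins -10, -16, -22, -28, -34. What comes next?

Differences: -16 - -10 = -6
This is an arithmetic sequence with common difference d = -6.
Next term = -34 + -6 = -40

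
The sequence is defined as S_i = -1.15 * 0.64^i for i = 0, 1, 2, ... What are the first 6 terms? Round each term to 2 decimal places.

This is a geometric sequence.
i=0: S_0 = -1.15 * 0.64^0 = -1.15
i=1: S_1 = -1.15 * 0.64^1 ≈ -0.74
i=2: S_2 = -1.15 * 0.64^2 ≈ -0.47
i=3: S_3 = -1.15 * 0.64^3 ≈ -0.3
i=4: S_4 = -1.15 * 0.64^4 ≈ -0.19
i=5: S_5 = -1.15 * 0.64^5 ≈ -0.12
The first 6 terms are: [-1.15, -0.74, -0.47, -0.3, -0.19, -0.12]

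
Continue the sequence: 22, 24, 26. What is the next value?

Differences: 24 - 22 = 2
This is an arithmetic sequence with common difference d = 2.
Next term = 26 + 2 = 28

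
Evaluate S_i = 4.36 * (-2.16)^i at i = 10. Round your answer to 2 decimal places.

S_10 = 4.36 * (-2.16)^10 ≈ 4.36 * 2210.7392 ≈ 9638.82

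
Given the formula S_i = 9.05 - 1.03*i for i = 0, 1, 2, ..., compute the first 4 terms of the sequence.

This is an arithmetic sequence.
i=0: S_0 = 9.05 + -1.03*0 = 9.05
i=1: S_1 = 9.05 + -1.03*1 = 8.02
i=2: S_2 = 9.05 + -1.03*2 = 6.99
i=3: S_3 = 9.05 + -1.03*3 = 5.96
The first 4 terms are: [9.05, 8.02, 6.99, 5.96]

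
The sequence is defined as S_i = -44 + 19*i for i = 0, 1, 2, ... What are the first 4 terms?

This is an arithmetic sequence.
i=0: S_0 = -44 + 19*0 = -44
i=1: S_1 = -44 + 19*1 = -25
i=2: S_2 = -44 + 19*2 = -6
i=3: S_3 = -44 + 19*3 = 13
The first 4 terms are: [-44, -25, -6, 13]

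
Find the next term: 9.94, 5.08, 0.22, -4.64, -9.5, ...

Differences: 5.08 - 9.94 = -4.86
This is an arithmetic sequence with common difference d = -4.86.
Next term = -9.5 + -4.86 = -14.36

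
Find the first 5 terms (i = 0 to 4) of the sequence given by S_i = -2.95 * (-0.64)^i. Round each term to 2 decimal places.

This is a geometric sequence.
i=0: S_0 = -2.95 * (-0.64)^0 = -2.95
i=1: S_1 = -2.95 * (-0.64)^1 ≈ 1.89
i=2: S_2 = -2.95 * (-0.64)^2 ≈ -1.21
i=3: S_3 = -2.95 * (-0.64)^3 ≈ 0.77
i=4: S_4 = -2.95 * (-0.64)^4 ≈ -0.49
The first 5 terms are: [-2.95, 1.89, -1.21, 0.77, -0.49]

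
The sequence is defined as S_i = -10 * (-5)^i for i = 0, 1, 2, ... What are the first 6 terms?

This is a geometric sequence.
i=0: S_0 = -10 * (-5)^0 = -10
i=1: S_1 = -10 * (-5)^1 = 50
i=2: S_2 = -10 * (-5)^2 = -250
i=3: S_3 = -10 * (-5)^3 = 1250
i=4: S_4 = -10 * (-5)^4 = -6250
i=5: S_5 = -10 * (-5)^5 = 31250
The first 6 terms are: [-10, 50, -250, 1250, -6250, 31250]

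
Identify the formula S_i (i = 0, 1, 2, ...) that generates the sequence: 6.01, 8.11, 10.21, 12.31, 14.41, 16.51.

Check differences: 8.11 - 6.01 = 2.1
10.21 - 8.11 = 2.1
Common difference d = 2.1.
First term a = 6.01.
Formula: S_i = 6.01 + 2.10*i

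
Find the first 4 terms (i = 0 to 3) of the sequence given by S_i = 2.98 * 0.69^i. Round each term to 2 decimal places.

This is a geometric sequence.
i=0: S_0 = 2.98 * 0.69^0 = 2.98
i=1: S_1 = 2.98 * 0.69^1 ≈ 2.06
i=2: S_2 = 2.98 * 0.69^2 ≈ 1.42
i=3: S_3 = 2.98 * 0.69^3 ≈ 0.98
The first 4 terms are: [2.98, 2.06, 1.42, 0.98]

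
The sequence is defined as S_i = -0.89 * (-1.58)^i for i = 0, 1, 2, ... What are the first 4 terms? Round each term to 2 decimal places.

This is a geometric sequence.
i=0: S_0 = -0.89 * (-1.58)^0 = -0.89
i=1: S_1 = -0.89 * (-1.58)^1 ≈ 1.41
i=2: S_2 = -0.89 * (-1.58)^2 ≈ -2.22
i=3: S_3 = -0.89 * (-1.58)^3 ≈ 3.51
The first 4 terms are: [-0.89, 1.41, -2.22, 3.51]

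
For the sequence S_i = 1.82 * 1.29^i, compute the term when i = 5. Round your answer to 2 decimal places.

S_5 = 1.82 * 1.29^5 ≈ 1.82 * 3.5723 ≈ 6.5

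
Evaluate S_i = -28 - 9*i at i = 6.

S_6 = -28 + -9*6 = -28 + -54 = -82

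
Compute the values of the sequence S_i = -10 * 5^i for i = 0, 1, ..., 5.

This is a geometric sequence.
i=0: S_0 = -10 * 5^0 = -10
i=1: S_1 = -10 * 5^1 = -50
i=2: S_2 = -10 * 5^2 = -250
i=3: S_3 = -10 * 5^3 = -1250
i=4: S_4 = -10 * 5^4 = -6250
i=5: S_5 = -10 * 5^5 = -31250
The first 6 terms are: [-10, -50, -250, -1250, -6250, -31250]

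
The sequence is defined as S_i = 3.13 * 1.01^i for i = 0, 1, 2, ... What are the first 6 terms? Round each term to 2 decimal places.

This is a geometric sequence.
i=0: S_0 = 3.13 * 1.01^0 = 3.13
i=1: S_1 = 3.13 * 1.01^1 ≈ 3.16
i=2: S_2 = 3.13 * 1.01^2 ≈ 3.19
i=3: S_3 = 3.13 * 1.01^3 ≈ 3.22
i=4: S_4 = 3.13 * 1.01^4 ≈ 3.26
i=5: S_5 = 3.13 * 1.01^5 ≈ 3.29
The first 6 terms are: [3.13, 3.16, 3.19, 3.22, 3.26, 3.29]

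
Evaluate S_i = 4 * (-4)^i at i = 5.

S_5 = 4 * (-4)^5 = 4 * -1024 = -4096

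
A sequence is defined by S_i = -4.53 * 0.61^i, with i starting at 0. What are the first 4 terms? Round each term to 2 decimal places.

This is a geometric sequence.
i=0: S_0 = -4.53 * 0.61^0 = -4.53
i=1: S_1 = -4.53 * 0.61^1 ≈ -2.76
i=2: S_2 = -4.53 * 0.61^2 ≈ -1.69
i=3: S_3 = -4.53 * 0.61^3 ≈ -1.03
The first 4 terms are: [-4.53, -2.76, -1.69, -1.03]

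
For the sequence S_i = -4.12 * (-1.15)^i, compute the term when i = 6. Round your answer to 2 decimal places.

S_6 = -4.12 * (-1.15)^6 ≈ -4.12 * 2.3131 ≈ -9.53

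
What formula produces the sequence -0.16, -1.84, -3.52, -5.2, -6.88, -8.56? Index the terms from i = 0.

Check differences: -1.84 - -0.16 = -1.68
-3.52 - -1.84 = -1.68
Common difference d = -1.68.
First term a = -0.16.
Formula: S_i = -0.16 - 1.68*i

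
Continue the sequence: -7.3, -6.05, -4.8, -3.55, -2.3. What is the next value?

Differences: -6.05 - -7.3 = 1.25
This is an arithmetic sequence with common difference d = 1.25.
Next term = -2.3 + 1.25 = -1.05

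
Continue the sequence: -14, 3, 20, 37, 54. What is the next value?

Differences: 3 - -14 = 17
This is an arithmetic sequence with common difference d = 17.
Next term = 54 + 17 = 71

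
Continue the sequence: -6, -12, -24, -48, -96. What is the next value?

Ratios: -12 / -6 = 2.0
This is a geometric sequence with common ratio r = 2.
Next term = -96 * 2 = -192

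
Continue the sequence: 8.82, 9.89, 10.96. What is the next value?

Differences: 9.89 - 8.82 = 1.07
This is an arithmetic sequence with common difference d = 1.07.
Next term = 10.96 + 1.07 = 12.03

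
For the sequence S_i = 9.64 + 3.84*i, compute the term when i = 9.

S_9 = 9.64 + 3.84*9 = 9.64 + 34.56 = 44.2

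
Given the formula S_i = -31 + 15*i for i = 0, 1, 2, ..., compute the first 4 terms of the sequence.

This is an arithmetic sequence.
i=0: S_0 = -31 + 15*0 = -31
i=1: S_1 = -31 + 15*1 = -16
i=2: S_2 = -31 + 15*2 = -1
i=3: S_3 = -31 + 15*3 = 14
The first 4 terms are: [-31, -16, -1, 14]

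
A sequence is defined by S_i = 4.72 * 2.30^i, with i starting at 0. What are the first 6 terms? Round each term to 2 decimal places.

This is a geometric sequence.
i=0: S_0 = 4.72 * 2.3^0 = 4.72
i=1: S_1 = 4.72 * 2.3^1 ≈ 10.86
i=2: S_2 = 4.72 * 2.3^2 ≈ 24.97
i=3: S_3 = 4.72 * 2.3^3 ≈ 57.43
i=4: S_4 = 4.72 * 2.3^4 ≈ 132.08
i=5: S_5 = 4.72 * 2.3^5 ≈ 303.8
The first 6 terms are: [4.72, 10.86, 24.97, 57.43, 132.08, 303.8]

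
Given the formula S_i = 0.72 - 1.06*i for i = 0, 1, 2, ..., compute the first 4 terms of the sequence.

This is an arithmetic sequence.
i=0: S_0 = 0.72 + -1.06*0 = 0.72
i=1: S_1 = 0.72 + -1.06*1 = -0.34
i=2: S_2 = 0.72 + -1.06*2 = -1.4
i=3: S_3 = 0.72 + -1.06*3 = -2.46
The first 4 terms are: [0.72, -0.34, -1.4, -2.46]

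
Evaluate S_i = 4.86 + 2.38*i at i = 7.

S_7 = 4.86 + 2.38*7 = 4.86 + 16.66 = 21.52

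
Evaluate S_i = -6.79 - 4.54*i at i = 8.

S_8 = -6.79 + -4.54*8 = -6.79 + -36.32 = -43.11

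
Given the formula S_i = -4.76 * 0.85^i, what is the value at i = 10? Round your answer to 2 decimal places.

S_10 = -4.76 * 0.85^10 ≈ -4.76 * 0.1969 ≈ -0.94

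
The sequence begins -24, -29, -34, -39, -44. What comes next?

Differences: -29 - -24 = -5
This is an arithmetic sequence with common difference d = -5.
Next term = -44 + -5 = -49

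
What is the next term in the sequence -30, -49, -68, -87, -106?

Differences: -49 - -30 = -19
This is an arithmetic sequence with common difference d = -19.
Next term = -106 + -19 = -125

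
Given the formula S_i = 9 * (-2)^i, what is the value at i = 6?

S_6 = 9 * (-2)^6 = 9 * 64 = 576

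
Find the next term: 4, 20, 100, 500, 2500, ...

Ratios: 20 / 4 = 5.0
This is a geometric sequence with common ratio r = 5.
Next term = 2500 * 5 = 12500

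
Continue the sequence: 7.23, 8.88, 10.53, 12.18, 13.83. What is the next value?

Differences: 8.88 - 7.23 = 1.65
This is an arithmetic sequence with common difference d = 1.65.
Next term = 13.83 + 1.65 = 15.48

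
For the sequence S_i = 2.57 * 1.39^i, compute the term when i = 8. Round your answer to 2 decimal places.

S_8 = 2.57 * 1.39^8 ≈ 2.57 * 13.9354 ≈ 35.81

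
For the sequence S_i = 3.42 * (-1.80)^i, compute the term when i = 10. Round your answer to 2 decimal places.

S_10 = 3.42 * (-1.8)^10 ≈ 3.42 * 357.0467 ≈ 1221.1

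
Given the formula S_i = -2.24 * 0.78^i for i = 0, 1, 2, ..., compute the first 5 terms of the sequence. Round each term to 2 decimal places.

This is a geometric sequence.
i=0: S_0 = -2.24 * 0.78^0 = -2.24
i=1: S_1 = -2.24 * 0.78^1 ≈ -1.75
i=2: S_2 = -2.24 * 0.78^2 ≈ -1.36
i=3: S_3 = -2.24 * 0.78^3 ≈ -1.06
i=4: S_4 = -2.24 * 0.78^4 ≈ -0.83
The first 5 terms are: [-2.24, -1.75, -1.36, -1.06, -0.83]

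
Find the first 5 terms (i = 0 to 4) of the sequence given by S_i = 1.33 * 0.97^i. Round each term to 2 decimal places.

This is a geometric sequence.
i=0: S_0 = 1.33 * 0.97^0 = 1.33
i=1: S_1 = 1.33 * 0.97^1 ≈ 1.29
i=2: S_2 = 1.33 * 0.97^2 ≈ 1.25
i=3: S_3 = 1.33 * 0.97^3 ≈ 1.21
i=4: S_4 = 1.33 * 0.97^4 ≈ 1.18
The first 5 terms are: [1.33, 1.29, 1.25, 1.21, 1.18]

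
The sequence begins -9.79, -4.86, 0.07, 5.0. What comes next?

Differences: -4.86 - -9.79 = 4.93
This is an arithmetic sequence with common difference d = 4.93.
Next term = 5.0 + 4.93 = 9.93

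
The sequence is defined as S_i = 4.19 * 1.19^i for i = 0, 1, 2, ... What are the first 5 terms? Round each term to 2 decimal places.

This is a geometric sequence.
i=0: S_0 = 4.19 * 1.19^0 = 4.19
i=1: S_1 = 4.19 * 1.19^1 ≈ 4.99
i=2: S_2 = 4.19 * 1.19^2 ≈ 5.93
i=3: S_3 = 4.19 * 1.19^3 ≈ 7.06
i=4: S_4 = 4.19 * 1.19^4 ≈ 8.4
The first 5 terms are: [4.19, 4.99, 5.93, 7.06, 8.4]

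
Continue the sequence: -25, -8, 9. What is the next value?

Differences: -8 - -25 = 17
This is an arithmetic sequence with common difference d = 17.
Next term = 9 + 17 = 26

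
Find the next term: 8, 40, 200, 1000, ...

Ratios: 40 / 8 = 5.0
This is a geometric sequence with common ratio r = 5.
Next term = 1000 * 5 = 5000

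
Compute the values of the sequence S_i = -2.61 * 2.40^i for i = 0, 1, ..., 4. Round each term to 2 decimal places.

This is a geometric sequence.
i=0: S_0 = -2.61 * 2.4^0 = -2.61
i=1: S_1 = -2.61 * 2.4^1 ≈ -6.26
i=2: S_2 = -2.61 * 2.4^2 ≈ -15.03
i=3: S_3 = -2.61 * 2.4^3 ≈ -36.08
i=4: S_4 = -2.61 * 2.4^4 ≈ -86.59
The first 5 terms are: [-2.61, -6.26, -15.03, -36.08, -86.59]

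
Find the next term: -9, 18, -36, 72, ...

Ratios: 18 / -9 = -2.0
This is a geometric sequence with common ratio r = -2.
Next term = 72 * -2 = -144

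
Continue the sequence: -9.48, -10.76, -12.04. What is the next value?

Differences: -10.76 - -9.48 = -1.28
This is an arithmetic sequence with common difference d = -1.28.
Next term = -12.04 + -1.28 = -13.32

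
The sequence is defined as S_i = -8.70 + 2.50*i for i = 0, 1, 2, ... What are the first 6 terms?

This is an arithmetic sequence.
i=0: S_0 = -8.7 + 2.5*0 = -8.7
i=1: S_1 = -8.7 + 2.5*1 = -6.2
i=2: S_2 = -8.7 + 2.5*2 = -3.7
i=3: S_3 = -8.7 + 2.5*3 = -1.2
i=4: S_4 = -8.7 + 2.5*4 = 1.3
i=5: S_5 = -8.7 + 2.5*5 = 3.8
The first 6 terms are: [-8.7, -6.2, -3.7, -1.2, 1.3, 3.8]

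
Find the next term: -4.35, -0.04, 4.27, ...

Differences: -0.04 - -4.35 = 4.31
This is an arithmetic sequence with common difference d = 4.31.
Next term = 4.27 + 4.31 = 8.58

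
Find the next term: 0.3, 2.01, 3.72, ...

Differences: 2.01 - 0.3 = 1.71
This is an arithmetic sequence with common difference d = 1.71.
Next term = 3.72 + 1.71 = 5.43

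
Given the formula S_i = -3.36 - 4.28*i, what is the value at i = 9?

S_9 = -3.36 + -4.28*9 = -3.36 + -38.52 = -41.88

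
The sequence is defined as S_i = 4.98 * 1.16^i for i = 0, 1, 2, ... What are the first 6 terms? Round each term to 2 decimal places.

This is a geometric sequence.
i=0: S_0 = 4.98 * 1.16^0 = 4.98
i=1: S_1 = 4.98 * 1.16^1 ≈ 5.78
i=2: S_2 = 4.98 * 1.16^2 ≈ 6.7
i=3: S_3 = 4.98 * 1.16^3 ≈ 7.77
i=4: S_4 = 4.98 * 1.16^4 ≈ 9.02
i=5: S_5 = 4.98 * 1.16^5 ≈ 10.46
The first 6 terms are: [4.98, 5.78, 6.7, 7.77, 9.02, 10.46]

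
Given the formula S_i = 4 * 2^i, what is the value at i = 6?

S_6 = 4 * 2^6 = 4 * 64 = 256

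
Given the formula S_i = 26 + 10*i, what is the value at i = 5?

S_5 = 26 + 10*5 = 26 + 50 = 76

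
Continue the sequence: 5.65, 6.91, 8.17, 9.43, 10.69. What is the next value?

Differences: 6.91 - 5.65 = 1.26
This is an arithmetic sequence with common difference d = 1.26.
Next term = 10.69 + 1.26 = 11.95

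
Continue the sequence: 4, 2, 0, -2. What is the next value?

Differences: 2 - 4 = -2
This is an arithmetic sequence with common difference d = -2.
Next term = -2 + -2 = -4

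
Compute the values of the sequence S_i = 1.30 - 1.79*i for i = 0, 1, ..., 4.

This is an arithmetic sequence.
i=0: S_0 = 1.3 + -1.79*0 = 1.3
i=1: S_1 = 1.3 + -1.79*1 = -0.49
i=2: S_2 = 1.3 + -1.79*2 = -2.28
i=3: S_3 = 1.3 + -1.79*3 = -4.07
i=4: S_4 = 1.3 + -1.79*4 = -5.86
The first 5 terms are: [1.3, -0.49, -2.28, -4.07, -5.86]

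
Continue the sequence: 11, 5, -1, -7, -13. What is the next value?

Differences: 5 - 11 = -6
This is an arithmetic sequence with common difference d = -6.
Next term = -13 + -6 = -19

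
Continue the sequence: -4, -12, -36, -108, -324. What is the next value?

Ratios: -12 / -4 = 3.0
This is a geometric sequence with common ratio r = 3.
Next term = -324 * 3 = -972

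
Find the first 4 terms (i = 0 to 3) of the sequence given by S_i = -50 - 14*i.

This is an arithmetic sequence.
i=0: S_0 = -50 + -14*0 = -50
i=1: S_1 = -50 + -14*1 = -64
i=2: S_2 = -50 + -14*2 = -78
i=3: S_3 = -50 + -14*3 = -92
The first 4 terms are: [-50, -64, -78, -92]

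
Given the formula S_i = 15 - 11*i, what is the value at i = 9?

S_9 = 15 + -11*9 = 15 + -99 = -84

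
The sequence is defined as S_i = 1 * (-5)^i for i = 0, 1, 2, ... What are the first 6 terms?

This is a geometric sequence.
i=0: S_0 = 1 * (-5)^0 = 1
i=1: S_1 = 1 * (-5)^1 = -5
i=2: S_2 = 1 * (-5)^2 = 25
i=3: S_3 = 1 * (-5)^3 = -125
i=4: S_4 = 1 * (-5)^4 = 625
i=5: S_5 = 1 * (-5)^5 = -3125
The first 6 terms are: [1, -5, 25, -125, 625, -3125]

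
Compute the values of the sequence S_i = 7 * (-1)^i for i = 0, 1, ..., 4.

This is a geometric sequence.
i=0: S_0 = 7 * (-1)^0 = 7
i=1: S_1 = 7 * (-1)^1 = -7
i=2: S_2 = 7 * (-1)^2 = 7
i=3: S_3 = 7 * (-1)^3 = -7
i=4: S_4 = 7 * (-1)^4 = 7
The first 5 terms are: [7, -7, 7, -7, 7]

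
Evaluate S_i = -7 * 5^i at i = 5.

S_5 = -7 * 5^5 = -7 * 3125 = -21875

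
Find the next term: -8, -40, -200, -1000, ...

Ratios: -40 / -8 = 5.0
This is a geometric sequence with common ratio r = 5.
Next term = -1000 * 5 = -5000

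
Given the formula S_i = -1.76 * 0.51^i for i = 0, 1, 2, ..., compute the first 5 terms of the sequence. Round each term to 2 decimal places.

This is a geometric sequence.
i=0: S_0 = -1.76 * 0.51^0 = -1.76
i=1: S_1 = -1.76 * 0.51^1 ≈ -0.9
i=2: S_2 = -1.76 * 0.51^2 ≈ -0.46
i=3: S_3 = -1.76 * 0.51^3 ≈ -0.23
i=4: S_4 = -1.76 * 0.51^4 ≈ -0.12
The first 5 terms are: [-1.76, -0.9, -0.46, -0.23, -0.12]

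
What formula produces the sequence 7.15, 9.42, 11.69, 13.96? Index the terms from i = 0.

Check differences: 9.42 - 7.15 = 2.27
11.69 - 9.42 = 2.27
Common difference d = 2.27.
First term a = 7.15.
Formula: S_i = 7.15 + 2.27*i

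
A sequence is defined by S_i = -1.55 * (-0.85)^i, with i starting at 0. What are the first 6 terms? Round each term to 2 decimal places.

This is a geometric sequence.
i=0: S_0 = -1.55 * (-0.85)^0 = -1.55
i=1: S_1 = -1.55 * (-0.85)^1 ≈ 1.32
i=2: S_2 = -1.55 * (-0.85)^2 ≈ -1.12
i=3: S_3 = -1.55 * (-0.85)^3 ≈ 0.95
i=4: S_4 = -1.55 * (-0.85)^4 ≈ -0.81
i=5: S_5 = -1.55 * (-0.85)^5 ≈ 0.69
The first 6 terms are: [-1.55, 1.32, -1.12, 0.95, -0.81, 0.69]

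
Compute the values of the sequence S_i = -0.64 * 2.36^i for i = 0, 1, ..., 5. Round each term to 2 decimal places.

This is a geometric sequence.
i=0: S_0 = -0.64 * 2.36^0 = -0.64
i=1: S_1 = -0.64 * 2.36^1 ≈ -1.51
i=2: S_2 = -0.64 * 2.36^2 ≈ -3.56
i=3: S_3 = -0.64 * 2.36^3 ≈ -8.41
i=4: S_4 = -0.64 * 2.36^4 ≈ -19.85
i=5: S_5 = -0.64 * 2.36^5 ≈ -46.85
The first 6 terms are: [-0.64, -1.51, -3.56, -8.41, -19.85, -46.85]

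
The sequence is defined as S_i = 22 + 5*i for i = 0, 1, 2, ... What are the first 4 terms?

This is an arithmetic sequence.
i=0: S_0 = 22 + 5*0 = 22
i=1: S_1 = 22 + 5*1 = 27
i=2: S_2 = 22 + 5*2 = 32
i=3: S_3 = 22 + 5*3 = 37
The first 4 terms are: [22, 27, 32, 37]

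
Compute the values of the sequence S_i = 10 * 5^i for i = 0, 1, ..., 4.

This is a geometric sequence.
i=0: S_0 = 10 * 5^0 = 10
i=1: S_1 = 10 * 5^1 = 50
i=2: S_2 = 10 * 5^2 = 250
i=3: S_3 = 10 * 5^3 = 1250
i=4: S_4 = 10 * 5^4 = 6250
The first 5 terms are: [10, 50, 250, 1250, 6250]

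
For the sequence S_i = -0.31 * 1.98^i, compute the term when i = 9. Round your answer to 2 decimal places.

S_9 = -0.31 * 1.98^9 ≈ -0.31 * 467.7208 ≈ -144.99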